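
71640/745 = 14328/149 = 96.16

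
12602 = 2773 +9829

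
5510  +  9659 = 15169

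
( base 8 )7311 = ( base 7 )14015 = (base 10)3785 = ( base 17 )D1B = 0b111011001001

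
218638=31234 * 7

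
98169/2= 98169/2 = 49084.50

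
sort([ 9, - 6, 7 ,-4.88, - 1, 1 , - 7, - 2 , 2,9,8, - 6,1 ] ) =[ - 7,-6, - 6, - 4.88, - 2, - 1,1,1,2,7,8, 9,9 ] 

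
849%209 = 13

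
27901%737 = 632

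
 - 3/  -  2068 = 3/2068 =0.00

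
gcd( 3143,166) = 1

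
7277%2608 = 2061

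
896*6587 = 5901952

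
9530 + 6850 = 16380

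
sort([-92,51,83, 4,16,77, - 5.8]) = [ - 92,- 5.8, 4,16,51,77,83]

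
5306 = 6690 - 1384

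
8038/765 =10 + 388/765 = 10.51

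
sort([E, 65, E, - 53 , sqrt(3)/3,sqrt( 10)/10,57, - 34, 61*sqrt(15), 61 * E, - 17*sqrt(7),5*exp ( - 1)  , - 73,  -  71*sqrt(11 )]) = [ - 71 * sqrt(11),-73,- 53, - 17*sqrt(7 ) , - 34 , sqrt(10 )/10, sqrt( 3)/3,5 *exp( - 1),E,E, 57, 65 , 61*E, 61*sqrt(15)]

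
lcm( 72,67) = 4824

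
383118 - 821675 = -438557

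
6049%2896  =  257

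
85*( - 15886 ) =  - 1350310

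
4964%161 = 134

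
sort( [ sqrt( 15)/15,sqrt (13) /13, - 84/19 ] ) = [  -  84/19,sqrt(15 )/15,sqrt( 13)/13]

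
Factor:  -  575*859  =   - 493925=- 5^2* 23^1*859^1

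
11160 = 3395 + 7765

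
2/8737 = 2/8737 = 0.00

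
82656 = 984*84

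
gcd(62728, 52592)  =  8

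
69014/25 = 69014/25  =  2760.56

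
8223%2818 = 2587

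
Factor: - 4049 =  - 4049^1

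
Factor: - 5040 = - 2^4*3^2*5^1*7^1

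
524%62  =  28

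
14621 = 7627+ 6994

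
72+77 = 149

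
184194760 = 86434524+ 97760236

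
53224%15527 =6643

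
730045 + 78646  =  808691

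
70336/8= 8792 = 8792.00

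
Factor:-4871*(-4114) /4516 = 2^( - 1 )*11^2*17^1 *1129^(- 1)* 4871^1 = 10019647/2258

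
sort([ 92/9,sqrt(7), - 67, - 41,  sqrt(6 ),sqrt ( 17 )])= [-67, - 41, sqrt( 6 ) , sqrt( 7), sqrt(17 ),92/9 ] 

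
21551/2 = 10775+ 1/2= 10775.50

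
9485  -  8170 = 1315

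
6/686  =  3/343 = 0.01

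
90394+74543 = 164937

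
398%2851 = 398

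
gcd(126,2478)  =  42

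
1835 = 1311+524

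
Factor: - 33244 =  - 2^2*8311^1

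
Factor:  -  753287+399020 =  - 3^3 * 13121^1 = -354267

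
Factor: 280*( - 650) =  - 182000 = - 2^4*5^3*7^1*13^1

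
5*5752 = 28760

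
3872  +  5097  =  8969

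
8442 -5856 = 2586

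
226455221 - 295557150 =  - 69101929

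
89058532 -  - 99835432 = 188893964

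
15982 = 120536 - 104554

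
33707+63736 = 97443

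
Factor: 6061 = 11^1*19^1 *29^1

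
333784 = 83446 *4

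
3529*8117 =28644893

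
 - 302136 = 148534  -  450670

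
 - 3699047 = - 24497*151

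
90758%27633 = 7859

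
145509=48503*3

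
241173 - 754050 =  - 512877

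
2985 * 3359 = 10026615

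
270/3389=270/3389 = 0.08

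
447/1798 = 447/1798 = 0.25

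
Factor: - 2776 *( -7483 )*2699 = 2^3*7^1*347^1*1069^1*2699^1 = 56065808792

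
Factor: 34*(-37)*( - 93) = 2^1*3^1*17^1 * 31^1*37^1 =116994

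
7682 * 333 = 2558106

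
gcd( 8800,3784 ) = 88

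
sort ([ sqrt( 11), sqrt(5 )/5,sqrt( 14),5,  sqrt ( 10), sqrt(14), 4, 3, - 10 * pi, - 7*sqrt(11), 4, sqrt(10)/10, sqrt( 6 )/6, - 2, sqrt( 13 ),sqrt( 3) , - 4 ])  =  [ - 10*  pi, - 7*sqrt(11), - 4, - 2 , sqrt(10 )/10, sqrt(6 )/6, sqrt(5 ) /5, sqrt( 3 ), 3, sqrt(  10 ) , sqrt ( 11 ), sqrt(13 ),sqrt(14), sqrt( 14), 4, 4, 5 ] 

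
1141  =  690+451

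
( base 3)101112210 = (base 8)17011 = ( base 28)9mh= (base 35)69o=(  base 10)7689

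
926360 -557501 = 368859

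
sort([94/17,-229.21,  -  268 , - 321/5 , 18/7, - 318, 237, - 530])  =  [ - 530, - 318, - 268 , - 229.21, - 321/5,  18/7,94/17,237] 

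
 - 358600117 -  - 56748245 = -301851872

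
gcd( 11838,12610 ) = 2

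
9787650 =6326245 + 3461405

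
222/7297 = 222/7297 = 0.03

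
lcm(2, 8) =8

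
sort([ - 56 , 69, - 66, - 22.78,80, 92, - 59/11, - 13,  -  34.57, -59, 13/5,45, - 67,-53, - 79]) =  [-79, - 67, - 66,-59, -56,- 53, - 34.57, - 22.78, - 13, - 59/11,13/5, 45,69, 80,92 ]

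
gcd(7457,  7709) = 1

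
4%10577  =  4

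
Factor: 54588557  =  54588557^1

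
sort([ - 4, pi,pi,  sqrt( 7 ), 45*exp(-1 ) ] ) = [- 4,sqrt(7), pi, pi,45*exp( - 1)]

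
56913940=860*66179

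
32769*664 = 21758616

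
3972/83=3972/83=47.86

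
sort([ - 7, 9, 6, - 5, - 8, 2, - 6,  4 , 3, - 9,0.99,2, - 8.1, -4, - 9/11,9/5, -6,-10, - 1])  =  [ - 10, - 9, - 8.1, - 8, - 7, - 6, - 6,  -  5, - 4,-1, - 9/11,0.99,  9/5 , 2,  2, 3, 4, 6,  9] 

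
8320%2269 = 1513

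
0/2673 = 0 = 0.00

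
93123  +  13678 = 106801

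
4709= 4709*1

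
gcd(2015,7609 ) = 1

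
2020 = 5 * 404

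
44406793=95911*463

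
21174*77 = 1630398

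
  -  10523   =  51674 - 62197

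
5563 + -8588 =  - 3025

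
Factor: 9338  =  2^1*7^1*23^1*29^1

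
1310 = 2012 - 702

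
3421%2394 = 1027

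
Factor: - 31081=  - 31081^1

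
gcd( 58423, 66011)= 1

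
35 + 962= 997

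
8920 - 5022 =3898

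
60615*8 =484920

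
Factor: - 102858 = - 2^1 * 3^1*7^1*31^1*79^1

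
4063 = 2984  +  1079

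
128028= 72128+55900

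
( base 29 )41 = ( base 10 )117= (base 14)85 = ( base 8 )165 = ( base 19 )63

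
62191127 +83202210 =145393337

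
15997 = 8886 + 7111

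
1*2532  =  2532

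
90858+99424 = 190282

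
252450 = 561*450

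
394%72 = 34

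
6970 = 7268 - 298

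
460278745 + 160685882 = 620964627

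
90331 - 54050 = 36281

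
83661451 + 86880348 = 170541799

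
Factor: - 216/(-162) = 2^2*3^( - 1) = 4/3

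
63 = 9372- 9309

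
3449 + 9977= 13426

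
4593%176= 17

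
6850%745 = 145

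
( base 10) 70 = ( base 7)130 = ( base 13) 55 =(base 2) 1000110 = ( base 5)240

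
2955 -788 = 2167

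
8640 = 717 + 7923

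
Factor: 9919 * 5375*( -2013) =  - 3^1*5^3*7^1*11^1*13^1*43^1 * 61^1 * 109^1 = - 107322340125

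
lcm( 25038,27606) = 1076634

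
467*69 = 32223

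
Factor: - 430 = - 2^1*5^1*43^1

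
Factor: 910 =2^1*5^1*7^1 * 13^1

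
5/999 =5/999 = 0.01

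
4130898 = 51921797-47790899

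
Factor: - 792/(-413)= 2^3*3^2*7^(-1)*11^1*59^( - 1)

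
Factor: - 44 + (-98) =  -  2^1 *71^1 = - 142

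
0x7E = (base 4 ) 1332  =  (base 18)70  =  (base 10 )126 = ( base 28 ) 4E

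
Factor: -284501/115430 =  - 419/170 = -  2^ ( - 1 ) * 5^( - 1 )* 17^( - 1 )*419^1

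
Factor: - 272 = - 2^4*17^1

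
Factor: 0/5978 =0 = 0^1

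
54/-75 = - 1  +  7/25 =- 0.72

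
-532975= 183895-716870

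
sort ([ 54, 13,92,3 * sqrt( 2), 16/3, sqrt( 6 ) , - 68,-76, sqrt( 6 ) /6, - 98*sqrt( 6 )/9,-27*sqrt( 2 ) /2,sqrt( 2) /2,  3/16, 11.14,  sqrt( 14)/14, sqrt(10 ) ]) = [ -76, - 68, - 98 * sqrt( 6)/9, - 27*sqrt( 2 )/2, 3/16, sqrt( 14 ) /14,sqrt( 6) /6, sqrt( 2) /2, sqrt( 6 ),sqrt(10),  3*sqrt( 2), 16/3, 11.14,13, 54,92 ]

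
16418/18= 912 + 1/9 = 912.11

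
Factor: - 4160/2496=-5/3 = - 3^( - 1 )*5^1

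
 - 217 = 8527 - 8744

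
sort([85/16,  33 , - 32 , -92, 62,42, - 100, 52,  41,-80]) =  [ - 100, - 92, - 80, - 32,85/16,33, 41, 42 , 52 , 62]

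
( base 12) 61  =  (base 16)49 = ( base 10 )73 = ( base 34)25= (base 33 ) 27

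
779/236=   779/236  =  3.30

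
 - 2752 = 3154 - 5906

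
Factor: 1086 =2^1*3^1  *  181^1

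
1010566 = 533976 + 476590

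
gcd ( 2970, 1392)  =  6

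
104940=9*11660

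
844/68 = 211/17= 12.41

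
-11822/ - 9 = 11822/9 =1313.56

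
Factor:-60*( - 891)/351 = 1980/13 = 2^2*3^2*5^1*11^1 * 13^( - 1)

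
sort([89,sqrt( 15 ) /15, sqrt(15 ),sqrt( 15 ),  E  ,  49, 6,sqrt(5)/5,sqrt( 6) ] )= [ sqrt( 15 ) /15,sqrt(5)/5,sqrt(6),E,sqrt(15),sqrt( 15),6, 49,89 ] 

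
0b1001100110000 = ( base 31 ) 53e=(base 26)76o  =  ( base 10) 4912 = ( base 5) 124122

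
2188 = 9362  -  7174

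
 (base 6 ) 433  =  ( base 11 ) 140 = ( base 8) 245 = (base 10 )165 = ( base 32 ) 55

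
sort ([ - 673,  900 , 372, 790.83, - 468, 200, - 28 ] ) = [ - 673, - 468, - 28,200, 372, 790.83, 900 ] 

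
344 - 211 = 133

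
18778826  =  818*22957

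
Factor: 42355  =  5^1 * 43^1*197^1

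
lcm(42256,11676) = 887376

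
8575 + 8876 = 17451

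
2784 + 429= 3213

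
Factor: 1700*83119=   2^2*5^2*17^1*43^1*1933^1 = 141302300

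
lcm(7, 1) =7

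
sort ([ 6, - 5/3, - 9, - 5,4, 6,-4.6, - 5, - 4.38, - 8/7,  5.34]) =[ - 9, - 5,- 5, - 4.6,-4.38 , - 5/3, - 8/7, 4, 5.34, 6, 6 ] 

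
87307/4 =21826 +3/4  =  21826.75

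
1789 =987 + 802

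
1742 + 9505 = 11247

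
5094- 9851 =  - 4757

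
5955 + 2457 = 8412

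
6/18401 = 6/18401= 0.00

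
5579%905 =149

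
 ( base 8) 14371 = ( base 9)8683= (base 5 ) 201033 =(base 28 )849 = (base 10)6393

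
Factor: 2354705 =5^1*470941^1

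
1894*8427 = 15960738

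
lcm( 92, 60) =1380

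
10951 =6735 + 4216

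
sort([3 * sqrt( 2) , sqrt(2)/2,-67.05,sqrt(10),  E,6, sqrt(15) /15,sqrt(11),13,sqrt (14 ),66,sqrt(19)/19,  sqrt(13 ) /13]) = [ - 67.05,sqrt(19)/19,sqrt( 15) /15  ,  sqrt(13 )/13,sqrt ( 2) /2, E,  sqrt(10 ),sqrt(11), sqrt ( 14),3 * sqrt ( 2),6, 13, 66 ] 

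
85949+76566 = 162515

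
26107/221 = 118 + 29/221 = 118.13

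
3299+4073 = 7372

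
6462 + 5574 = 12036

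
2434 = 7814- 5380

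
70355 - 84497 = - 14142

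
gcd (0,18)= 18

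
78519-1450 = 77069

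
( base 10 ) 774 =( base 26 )13k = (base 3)1001200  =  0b1100000110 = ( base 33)nf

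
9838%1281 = 871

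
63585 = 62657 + 928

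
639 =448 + 191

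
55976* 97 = 5429672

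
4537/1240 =3  +  817/1240=3.66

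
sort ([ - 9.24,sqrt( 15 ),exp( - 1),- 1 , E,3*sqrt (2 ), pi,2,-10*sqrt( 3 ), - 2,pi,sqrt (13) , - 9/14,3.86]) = [-10*sqrt( 3 ), - 9.24,- 2, - 1,-9/14,exp( - 1 ),  2 , E,  pi,pi,  sqrt(13 ),3.86,  sqrt(15 ),3*sqrt(2)]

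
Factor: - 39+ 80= 41= 41^1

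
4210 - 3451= 759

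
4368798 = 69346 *63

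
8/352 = 1/44 = 0.02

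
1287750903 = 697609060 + 590141843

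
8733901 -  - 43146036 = 51879937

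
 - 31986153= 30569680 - 62555833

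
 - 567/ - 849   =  189/283 = 0.67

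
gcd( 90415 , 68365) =5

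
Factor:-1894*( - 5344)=10121536 = 2^6*167^1*947^1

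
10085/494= 20 + 205/494= 20.41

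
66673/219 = 66673/219 = 304.44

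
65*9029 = 586885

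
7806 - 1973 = 5833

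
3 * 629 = 1887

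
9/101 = 9/101 =0.09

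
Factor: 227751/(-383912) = -2^(-3)*3^1*37^( - 1 )*89^1*853^1*  1297^(-1) 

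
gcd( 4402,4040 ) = 2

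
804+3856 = 4660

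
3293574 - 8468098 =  - 5174524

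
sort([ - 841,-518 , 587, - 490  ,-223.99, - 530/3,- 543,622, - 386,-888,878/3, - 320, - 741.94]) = [-888, - 841,-741.94, - 543,-518,-490,-386, - 320, - 223.99,-530/3,  878/3,587, 622]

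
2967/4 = 741 + 3/4  =  741.75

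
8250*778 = 6418500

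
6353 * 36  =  228708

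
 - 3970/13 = - 306 + 8/13 = - 305.38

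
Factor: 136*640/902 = 43520/451 = 2^9*5^1 * 11^( - 1) * 17^1 * 41^( - 1 )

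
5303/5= 1060 + 3/5  =  1060.60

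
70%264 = 70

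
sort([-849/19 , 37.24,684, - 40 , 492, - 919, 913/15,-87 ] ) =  [-919,  -  87, - 849/19, - 40, 37.24, 913/15,492, 684]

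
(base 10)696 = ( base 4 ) 22320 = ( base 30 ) n6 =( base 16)2b8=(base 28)oo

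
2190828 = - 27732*(  -  79)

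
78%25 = 3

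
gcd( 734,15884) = 2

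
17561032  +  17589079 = 35150111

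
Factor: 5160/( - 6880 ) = -3/4 = -  2^( - 2)*3^1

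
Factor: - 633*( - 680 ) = 2^3 * 3^1*5^1 *17^1* 211^1 =430440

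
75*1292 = 96900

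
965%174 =95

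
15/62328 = 5/20776 = 0.00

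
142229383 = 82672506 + 59556877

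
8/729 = 8/729  =  0.01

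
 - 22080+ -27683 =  - 49763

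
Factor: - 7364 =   -  2^2*7^1*263^1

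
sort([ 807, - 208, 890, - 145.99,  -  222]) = [ - 222, -208, - 145.99,807, 890]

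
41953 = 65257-23304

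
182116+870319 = 1052435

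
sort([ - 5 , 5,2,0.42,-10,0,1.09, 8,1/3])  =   [ - 10, - 5,0,1/3,0.42, 1.09, 2, 5,8]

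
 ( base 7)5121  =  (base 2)11011110011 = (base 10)1779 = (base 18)58F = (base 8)3363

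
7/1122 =7/1122 = 0.01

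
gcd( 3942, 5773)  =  1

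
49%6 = 1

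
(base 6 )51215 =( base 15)201E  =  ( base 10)6779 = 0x1a7b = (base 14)2683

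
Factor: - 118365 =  - 3^1*5^1*13^1*607^1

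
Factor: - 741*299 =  - 221559= - 3^1 * 13^2*19^1*23^1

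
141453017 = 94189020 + 47263997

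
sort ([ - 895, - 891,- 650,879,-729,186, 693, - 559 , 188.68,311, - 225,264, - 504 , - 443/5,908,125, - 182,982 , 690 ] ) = [ - 895,-891,-729,  -  650, - 559, - 504, - 225,-182, - 443/5 , 125,186, 188.68, 264,311,690,693,879,908,982 ] 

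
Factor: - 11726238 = - 2^1*3^1*1954373^1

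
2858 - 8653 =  - 5795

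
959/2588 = 959/2588 = 0.37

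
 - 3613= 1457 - 5070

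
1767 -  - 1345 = 3112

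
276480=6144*45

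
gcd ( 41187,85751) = 1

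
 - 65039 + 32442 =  -32597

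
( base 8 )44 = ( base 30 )16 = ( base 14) 28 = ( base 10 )36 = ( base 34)12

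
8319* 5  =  41595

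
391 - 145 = 246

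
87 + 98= 185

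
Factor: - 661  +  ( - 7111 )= -2^2*29^1*67^1=-  7772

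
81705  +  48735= 130440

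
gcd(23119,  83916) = 1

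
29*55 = 1595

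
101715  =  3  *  33905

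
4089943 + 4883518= 8973461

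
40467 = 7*5781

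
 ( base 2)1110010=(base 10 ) 114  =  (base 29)3R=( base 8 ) 162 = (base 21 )59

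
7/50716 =7/50716 =0.00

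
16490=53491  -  37001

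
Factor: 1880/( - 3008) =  - 5/8 = - 2^ (-3) *5^1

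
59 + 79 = 138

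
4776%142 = 90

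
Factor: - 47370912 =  - 2^5*3^1*493447^1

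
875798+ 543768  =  1419566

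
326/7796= 163/3898 = 0.04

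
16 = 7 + 9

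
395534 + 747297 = 1142831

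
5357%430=197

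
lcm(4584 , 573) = 4584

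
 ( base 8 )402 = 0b100000010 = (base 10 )258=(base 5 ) 2013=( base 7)516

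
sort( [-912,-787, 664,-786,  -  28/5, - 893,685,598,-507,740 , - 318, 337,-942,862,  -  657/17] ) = [  -  942,-912, - 893,-787, - 786 , - 507,-318 ,-657/17, - 28/5,  337, 598,664,685,740, 862]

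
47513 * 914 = 43426882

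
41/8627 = 41/8627 = 0.00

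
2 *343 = 686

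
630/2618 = 45/187 =0.24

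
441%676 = 441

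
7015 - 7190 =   -  175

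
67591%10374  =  5347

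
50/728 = 25/364 = 0.07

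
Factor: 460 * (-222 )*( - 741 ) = 2^3*3^2*5^1*13^1*19^1*23^1 * 37^1 = 75670920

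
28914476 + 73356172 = 102270648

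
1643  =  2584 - 941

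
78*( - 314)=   -  24492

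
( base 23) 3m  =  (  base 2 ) 1011011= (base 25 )3G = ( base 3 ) 10101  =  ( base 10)91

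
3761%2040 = 1721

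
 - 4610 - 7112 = -11722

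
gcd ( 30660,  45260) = 1460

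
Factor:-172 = - 2^2*43^1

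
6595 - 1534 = 5061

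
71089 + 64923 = 136012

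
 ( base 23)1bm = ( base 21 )1H6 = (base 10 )804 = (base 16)324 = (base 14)416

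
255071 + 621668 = 876739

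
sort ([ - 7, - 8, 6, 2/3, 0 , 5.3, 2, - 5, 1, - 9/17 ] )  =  [ - 8,-7, - 5,  -  9/17, 0, 2/3, 1, 2,5.3,6] 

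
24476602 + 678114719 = 702591321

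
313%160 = 153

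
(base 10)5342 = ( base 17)1184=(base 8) 12336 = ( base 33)4tt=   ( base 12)3112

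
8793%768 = 345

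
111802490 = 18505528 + 93296962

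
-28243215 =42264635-70507850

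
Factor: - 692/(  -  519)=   4/3  =  2^2*3^( - 1 )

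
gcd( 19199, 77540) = 1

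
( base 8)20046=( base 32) 816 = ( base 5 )230410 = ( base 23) fcj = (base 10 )8230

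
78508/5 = 78508/5 = 15701.60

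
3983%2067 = 1916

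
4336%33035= 4336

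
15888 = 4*3972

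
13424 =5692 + 7732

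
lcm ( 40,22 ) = 440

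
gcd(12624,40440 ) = 24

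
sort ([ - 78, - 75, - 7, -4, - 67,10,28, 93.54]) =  [  -  78,- 75,-67, - 7, - 4,10, 28,93.54]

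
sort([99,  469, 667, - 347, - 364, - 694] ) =[ - 694,-364, - 347,99, 469, 667]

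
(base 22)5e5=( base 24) 4HL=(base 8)5255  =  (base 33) 2GR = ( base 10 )2733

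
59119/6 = 9853 + 1/6 = 9853.17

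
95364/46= 2073 + 3/23=2073.13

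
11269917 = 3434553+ 7835364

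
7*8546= 59822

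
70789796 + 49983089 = 120772885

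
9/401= 9/401 = 0.02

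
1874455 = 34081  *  55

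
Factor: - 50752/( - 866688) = 2^( - 1 )*3^ ( - 1) *13^1*37^( - 1 ) = 13/222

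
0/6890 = 0= 0.00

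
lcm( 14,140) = 140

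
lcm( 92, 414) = 828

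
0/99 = 0=0.00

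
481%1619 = 481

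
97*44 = 4268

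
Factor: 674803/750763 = 13^(-1 )*191^1*3533^1*57751^ ( - 1)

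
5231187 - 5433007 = - 201820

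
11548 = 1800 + 9748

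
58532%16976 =7604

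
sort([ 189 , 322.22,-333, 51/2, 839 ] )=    [-333 , 51/2, 189, 322.22, 839]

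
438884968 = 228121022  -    -  210763946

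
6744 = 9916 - 3172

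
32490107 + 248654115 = 281144222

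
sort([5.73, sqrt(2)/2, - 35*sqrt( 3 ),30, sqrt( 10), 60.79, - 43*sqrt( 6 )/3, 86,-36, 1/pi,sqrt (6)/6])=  [ - 35*sqrt(3 ),-36, - 43*sqrt(6)/3, 1/pi, sqrt( 6)/6 , sqrt( 2)/2, sqrt( 10 ),  5.73, 30,60.79, 86]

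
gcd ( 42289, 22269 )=13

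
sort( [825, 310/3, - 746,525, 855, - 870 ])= [ - 870, - 746, 310/3,525,825,  855]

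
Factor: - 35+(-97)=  - 2^2 * 3^1*11^1 = - 132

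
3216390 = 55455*58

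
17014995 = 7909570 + 9105425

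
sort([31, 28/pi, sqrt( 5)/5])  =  [sqrt( 5)/5 , 28/pi,31] 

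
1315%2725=1315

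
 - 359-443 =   -  802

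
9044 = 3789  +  5255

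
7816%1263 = 238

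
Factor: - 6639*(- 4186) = 2^1*3^1*7^1*13^1*23^1*2213^1   =  27790854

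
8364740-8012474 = 352266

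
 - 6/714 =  - 1 + 118/119= - 0.01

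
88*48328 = 4252864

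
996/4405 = 996/4405 = 0.23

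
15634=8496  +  7138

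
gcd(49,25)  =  1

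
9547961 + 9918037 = 19465998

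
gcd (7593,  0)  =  7593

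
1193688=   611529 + 582159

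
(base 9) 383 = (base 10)318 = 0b100111110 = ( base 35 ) 93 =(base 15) 163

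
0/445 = 0 = 0.00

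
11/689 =11/689 = 0.02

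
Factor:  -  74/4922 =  - 23^(  -  1) * 37^1 * 107^(  -  1 ) = -  37/2461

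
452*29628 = 13391856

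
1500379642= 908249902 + 592129740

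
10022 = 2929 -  - 7093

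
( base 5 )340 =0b1011111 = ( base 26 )3h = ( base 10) 95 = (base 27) 3e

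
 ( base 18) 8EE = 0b101100101010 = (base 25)4e8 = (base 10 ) 2858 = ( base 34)2G2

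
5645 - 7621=  -  1976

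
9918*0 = 0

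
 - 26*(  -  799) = 20774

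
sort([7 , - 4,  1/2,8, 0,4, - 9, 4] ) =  [ - 9, - 4, 0,1/2, 4, 4, 7, 8]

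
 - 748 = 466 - 1214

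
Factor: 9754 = 2^1*4877^1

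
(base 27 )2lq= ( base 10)2051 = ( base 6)13255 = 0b100000000011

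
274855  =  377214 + -102359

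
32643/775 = 1053/25=42.12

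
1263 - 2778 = - 1515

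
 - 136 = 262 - 398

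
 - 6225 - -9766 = 3541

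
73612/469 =10516/67=156.96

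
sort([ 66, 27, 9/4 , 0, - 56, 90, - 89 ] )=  [ - 89, - 56, 0, 9/4, 27, 66, 90]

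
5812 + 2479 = 8291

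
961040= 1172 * 820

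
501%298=203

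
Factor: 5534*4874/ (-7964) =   -  6743179/1991 = -11^( - 1) * 181^( - 1 )*2437^1* 2767^1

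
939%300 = 39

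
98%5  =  3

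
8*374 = 2992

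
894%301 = 292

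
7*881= 6167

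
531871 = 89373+442498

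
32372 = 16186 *2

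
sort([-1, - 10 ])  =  [-10, - 1] 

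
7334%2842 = 1650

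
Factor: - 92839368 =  - 2^3*3^1*227^1*17041^1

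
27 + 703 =730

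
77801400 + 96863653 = 174665053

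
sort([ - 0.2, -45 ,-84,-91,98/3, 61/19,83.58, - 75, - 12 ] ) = [ - 91, - 84,-75, - 45 ,-12, - 0.2,61/19, 98/3, 83.58 ]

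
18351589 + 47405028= 65756617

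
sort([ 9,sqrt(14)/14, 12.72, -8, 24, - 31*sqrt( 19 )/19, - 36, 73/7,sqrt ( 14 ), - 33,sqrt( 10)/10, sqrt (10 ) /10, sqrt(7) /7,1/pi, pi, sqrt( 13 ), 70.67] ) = [ - 36,-33,-8,  -  31*sqrt( 19 )/19, sqrt( 14) /14, sqrt(10 )/10,sqrt( 10)/10, 1/pi,sqrt( 7 )/7, pi,sqrt( 13 ) , sqrt(14) , 9, 73/7, 12.72 , 24, 70.67]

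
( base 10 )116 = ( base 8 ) 164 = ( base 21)5b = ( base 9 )138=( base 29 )40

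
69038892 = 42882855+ 26156037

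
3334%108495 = 3334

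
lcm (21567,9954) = 129402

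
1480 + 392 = 1872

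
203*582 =118146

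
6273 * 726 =4554198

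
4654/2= 2327 = 2327.00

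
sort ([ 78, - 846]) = [ -846,78]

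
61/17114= 61/17114 = 0.00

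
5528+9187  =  14715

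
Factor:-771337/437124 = -2^(-2) *3^( - 1)*7^1*73^(- 1 )*101^1*499^( - 1 )*1091^1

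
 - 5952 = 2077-8029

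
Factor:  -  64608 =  - 2^5*3^1*673^1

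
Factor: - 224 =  - 2^5*7^1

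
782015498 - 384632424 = 397383074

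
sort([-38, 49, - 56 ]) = [ - 56,-38,49 ] 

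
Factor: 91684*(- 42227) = -3871540268 = - 2^2*22921^1*42227^1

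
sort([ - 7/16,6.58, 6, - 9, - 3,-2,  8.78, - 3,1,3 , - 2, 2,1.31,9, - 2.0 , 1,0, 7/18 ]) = [- 9,-3, - 3, - 2, - 2, - 2.0, - 7/16,  0,7/18, 1, 1,  1.31,2, 3  ,  6, 6.58, 8.78, 9 ] 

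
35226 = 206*171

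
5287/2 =5287/2 = 2643.50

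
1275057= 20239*63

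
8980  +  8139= 17119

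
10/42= 5/21 = 0.24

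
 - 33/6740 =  - 1 + 6707/6740 =- 0.00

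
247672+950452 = 1198124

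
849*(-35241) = -29919609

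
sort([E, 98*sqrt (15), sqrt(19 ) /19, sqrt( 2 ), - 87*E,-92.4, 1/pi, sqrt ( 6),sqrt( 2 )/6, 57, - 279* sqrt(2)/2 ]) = [ - 87*E,  -  279*sqrt( 2)/2 ,-92.4, sqrt( 19 ) /19,sqrt( 2 ) /6 , 1/pi,sqrt(2),sqrt( 6),  E, 57,98*sqrt( 15) ]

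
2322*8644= 20071368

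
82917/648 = 127 + 23/24 = 127.96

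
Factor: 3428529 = 3^1*13^1*87911^1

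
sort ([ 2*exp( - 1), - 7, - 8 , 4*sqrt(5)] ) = [ - 8 , -7,2 *exp( -1 ), 4*sqrt(5)] 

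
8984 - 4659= 4325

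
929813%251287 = 175952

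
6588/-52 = -1647/13=- 126.69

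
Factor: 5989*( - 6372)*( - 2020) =77087054160 = 2^4*3^3*5^1*53^1*59^1*101^1*113^1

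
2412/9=268 = 268.00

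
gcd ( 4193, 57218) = 7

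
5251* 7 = 36757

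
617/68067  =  617/68067= 0.01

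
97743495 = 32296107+65447388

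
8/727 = 8/727 =0.01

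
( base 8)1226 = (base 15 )2E2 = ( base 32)KM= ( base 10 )662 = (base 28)ni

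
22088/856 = 2761/107  =  25.80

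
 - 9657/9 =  - 1073= - 1073.00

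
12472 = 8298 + 4174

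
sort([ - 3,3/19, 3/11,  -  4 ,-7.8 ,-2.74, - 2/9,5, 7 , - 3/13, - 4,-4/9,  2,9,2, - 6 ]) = [ - 7.8,-6, - 4,-4,-3, - 2.74 , - 4/9, - 3/13, - 2/9, 3/19, 3/11, 2,2, 5,7, 9 ] 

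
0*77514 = 0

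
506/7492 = 253/3746 = 0.07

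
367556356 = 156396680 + 211159676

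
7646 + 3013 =10659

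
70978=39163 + 31815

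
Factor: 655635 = 3^1* 5^1*109^1*401^1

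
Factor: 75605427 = 3^3*19^1 * 293^1*503^1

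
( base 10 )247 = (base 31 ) 7u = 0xf7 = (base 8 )367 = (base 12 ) 187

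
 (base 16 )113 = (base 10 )275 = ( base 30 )95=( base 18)f5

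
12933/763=12933/763 = 16.95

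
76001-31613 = 44388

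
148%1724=148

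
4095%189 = 126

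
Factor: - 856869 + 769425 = - 2^2*3^2*7^1*347^1 = -87444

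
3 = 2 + 1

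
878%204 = 62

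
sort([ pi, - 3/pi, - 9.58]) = [ - 9.58, - 3/pi,pi ]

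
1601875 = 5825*275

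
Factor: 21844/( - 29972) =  - 43/59 = - 43^1*59^( - 1) 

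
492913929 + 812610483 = 1305524412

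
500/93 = 500/93 = 5.38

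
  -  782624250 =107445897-890070147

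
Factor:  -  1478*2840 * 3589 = - 2^4*5^1 * 37^1*71^1* 97^1*739^1 = - 15064899280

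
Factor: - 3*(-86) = 258 = 2^1* 3^1*43^1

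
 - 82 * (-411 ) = 33702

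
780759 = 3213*243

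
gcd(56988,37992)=18996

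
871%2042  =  871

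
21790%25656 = 21790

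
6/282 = 1/47 = 0.02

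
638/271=2 + 96/271 = 2.35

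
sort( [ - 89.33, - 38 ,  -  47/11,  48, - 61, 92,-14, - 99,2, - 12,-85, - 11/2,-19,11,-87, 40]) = [ - 99, - 89.33, - 87 , - 85,-61, - 38 , - 19 , - 14, - 12, - 11/2, -47/11, 2,11,40,48,92]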